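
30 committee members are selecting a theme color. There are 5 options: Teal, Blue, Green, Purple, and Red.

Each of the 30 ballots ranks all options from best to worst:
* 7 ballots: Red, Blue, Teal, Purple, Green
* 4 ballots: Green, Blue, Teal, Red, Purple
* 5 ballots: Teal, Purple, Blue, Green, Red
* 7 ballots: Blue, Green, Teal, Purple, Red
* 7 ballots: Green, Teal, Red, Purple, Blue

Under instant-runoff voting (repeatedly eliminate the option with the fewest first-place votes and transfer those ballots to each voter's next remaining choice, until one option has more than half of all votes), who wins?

Round 1: Teal 5, Blue 7, Green 11, Purple 0, Red 7. Purple eliminated.
Round 2: Teal 5, Blue 7, Green 11, Red 7. Teal eliminated.
Round 3: Blue 12, Green 11, Red 7. Red eliminated.
Round 4: Blue 19, Green 11. Blue has a majority (≥16).

Blue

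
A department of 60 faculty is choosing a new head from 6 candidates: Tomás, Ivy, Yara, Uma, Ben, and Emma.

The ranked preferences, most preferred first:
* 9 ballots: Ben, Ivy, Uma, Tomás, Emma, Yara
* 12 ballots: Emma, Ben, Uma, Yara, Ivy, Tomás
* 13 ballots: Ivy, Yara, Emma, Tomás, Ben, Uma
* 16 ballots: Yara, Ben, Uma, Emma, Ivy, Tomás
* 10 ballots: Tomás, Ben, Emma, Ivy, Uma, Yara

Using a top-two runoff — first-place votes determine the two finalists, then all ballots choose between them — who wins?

Ivy

Round 1 first-place votes: Tomás 10, Ivy 13, Yara 16, Uma 0, Ben 9, Emma 12. Yara and Ivy advance.
Runoff: Yara is ranked above Ivy on 28 ballots, Ivy above Yara on 32.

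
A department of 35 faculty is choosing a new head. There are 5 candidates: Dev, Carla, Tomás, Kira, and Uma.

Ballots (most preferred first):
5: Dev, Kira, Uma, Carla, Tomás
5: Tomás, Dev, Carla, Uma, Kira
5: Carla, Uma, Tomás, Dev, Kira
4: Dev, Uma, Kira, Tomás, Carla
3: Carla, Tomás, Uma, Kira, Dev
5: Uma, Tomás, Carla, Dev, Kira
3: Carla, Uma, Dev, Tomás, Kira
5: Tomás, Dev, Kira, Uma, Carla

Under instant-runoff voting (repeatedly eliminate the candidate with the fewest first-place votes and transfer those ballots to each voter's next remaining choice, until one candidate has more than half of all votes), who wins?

Round 1: Dev 9, Carla 11, Tomás 10, Kira 0, Uma 5. Kira eliminated.
Round 2: Dev 9, Carla 11, Tomás 10, Uma 5. Uma eliminated.
Round 3: Dev 9, Carla 11, Tomás 15. Dev eliminated.
Round 4: Carla 16, Tomás 19. Tomás has a majority (≥18).

Tomás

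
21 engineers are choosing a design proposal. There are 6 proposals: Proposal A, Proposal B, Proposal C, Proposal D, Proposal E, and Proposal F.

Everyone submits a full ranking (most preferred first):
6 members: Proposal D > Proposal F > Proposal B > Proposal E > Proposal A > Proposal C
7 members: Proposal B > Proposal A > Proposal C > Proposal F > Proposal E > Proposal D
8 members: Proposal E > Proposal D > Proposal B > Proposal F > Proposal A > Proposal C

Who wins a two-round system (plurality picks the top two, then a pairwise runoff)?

Proposal B

Round 1 first-place votes: Proposal A 0, Proposal B 7, Proposal C 0, Proposal D 6, Proposal E 8, Proposal F 0. Proposal E and Proposal B advance.
Runoff: Proposal E is ranked above Proposal B on 8 ballots, Proposal B above Proposal E on 13.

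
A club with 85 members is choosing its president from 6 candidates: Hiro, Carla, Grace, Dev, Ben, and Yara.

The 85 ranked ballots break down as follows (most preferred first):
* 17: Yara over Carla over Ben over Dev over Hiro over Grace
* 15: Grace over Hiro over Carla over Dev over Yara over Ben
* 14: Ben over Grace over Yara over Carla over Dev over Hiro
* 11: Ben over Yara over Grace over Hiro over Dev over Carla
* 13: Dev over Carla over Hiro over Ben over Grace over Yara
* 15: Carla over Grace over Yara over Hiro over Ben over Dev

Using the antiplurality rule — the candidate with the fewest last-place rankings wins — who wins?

Last-place votes: Hiro 14, Carla 11, Grace 17, Dev 15, Ben 15, Yara 13.

Carla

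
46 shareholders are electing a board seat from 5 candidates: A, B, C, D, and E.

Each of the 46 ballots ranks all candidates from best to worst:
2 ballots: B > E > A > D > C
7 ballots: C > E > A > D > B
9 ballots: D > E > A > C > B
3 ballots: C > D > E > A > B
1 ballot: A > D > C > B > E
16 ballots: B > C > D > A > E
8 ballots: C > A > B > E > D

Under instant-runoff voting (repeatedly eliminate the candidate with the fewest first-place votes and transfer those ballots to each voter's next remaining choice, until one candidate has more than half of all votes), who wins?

C

Round 1: A 1, B 18, C 18, D 9, E 0. E eliminated.
Round 2: A 1, B 18, C 18, D 9. A eliminated.
Round 3: B 18, C 18, D 10. D eliminated.
Round 4: B 18, C 28. C has a majority (≥24).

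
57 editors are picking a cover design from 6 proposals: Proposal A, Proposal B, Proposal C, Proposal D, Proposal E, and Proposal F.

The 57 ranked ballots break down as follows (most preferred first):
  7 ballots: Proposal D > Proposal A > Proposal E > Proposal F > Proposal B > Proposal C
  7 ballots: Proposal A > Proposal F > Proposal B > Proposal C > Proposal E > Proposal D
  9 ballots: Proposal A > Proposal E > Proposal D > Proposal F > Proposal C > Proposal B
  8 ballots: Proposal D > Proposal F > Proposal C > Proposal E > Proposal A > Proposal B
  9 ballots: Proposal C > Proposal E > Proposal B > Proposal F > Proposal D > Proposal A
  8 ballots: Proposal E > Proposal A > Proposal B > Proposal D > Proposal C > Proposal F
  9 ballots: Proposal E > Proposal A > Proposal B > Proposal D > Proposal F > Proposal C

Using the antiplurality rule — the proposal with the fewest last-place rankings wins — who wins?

Last-place votes: Proposal A 9, Proposal B 17, Proposal C 16, Proposal D 7, Proposal E 0, Proposal F 8.

Proposal E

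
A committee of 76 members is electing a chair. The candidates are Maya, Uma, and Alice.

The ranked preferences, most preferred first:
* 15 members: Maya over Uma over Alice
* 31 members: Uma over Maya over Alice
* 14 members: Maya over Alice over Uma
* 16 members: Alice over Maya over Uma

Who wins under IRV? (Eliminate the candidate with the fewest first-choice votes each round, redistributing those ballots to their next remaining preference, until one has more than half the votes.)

Round 1: Maya 29, Uma 31, Alice 16. Alice eliminated.
Round 2: Maya 45, Uma 31. Maya has a majority (≥39).

Maya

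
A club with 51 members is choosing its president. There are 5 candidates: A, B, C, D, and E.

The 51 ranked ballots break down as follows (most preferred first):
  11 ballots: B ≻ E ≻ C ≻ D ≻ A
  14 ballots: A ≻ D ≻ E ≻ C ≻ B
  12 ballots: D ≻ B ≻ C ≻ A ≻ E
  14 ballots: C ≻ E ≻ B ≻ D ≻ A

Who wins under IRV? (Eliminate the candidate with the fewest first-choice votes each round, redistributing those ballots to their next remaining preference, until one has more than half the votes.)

C

Round 1: A 14, B 11, C 14, D 12, E 0. E eliminated.
Round 2: A 14, B 11, C 14, D 12. B eliminated.
Round 3: A 14, C 25, D 12. D eliminated.
Round 4: A 14, C 37. C has a majority (≥26).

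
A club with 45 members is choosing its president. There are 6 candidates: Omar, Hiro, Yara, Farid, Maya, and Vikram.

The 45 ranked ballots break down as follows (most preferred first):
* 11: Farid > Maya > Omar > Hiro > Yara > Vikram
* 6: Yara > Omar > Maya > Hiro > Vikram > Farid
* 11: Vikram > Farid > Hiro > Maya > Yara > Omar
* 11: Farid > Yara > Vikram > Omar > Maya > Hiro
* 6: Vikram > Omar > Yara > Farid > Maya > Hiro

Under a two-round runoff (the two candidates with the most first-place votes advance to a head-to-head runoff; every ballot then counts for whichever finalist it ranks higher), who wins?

Vikram

Round 1 first-place votes: Omar 0, Hiro 0, Yara 6, Farid 22, Maya 0, Vikram 17. Farid and Vikram advance.
Runoff: Farid is ranked above Vikram on 22 ballots, Vikram above Farid on 23.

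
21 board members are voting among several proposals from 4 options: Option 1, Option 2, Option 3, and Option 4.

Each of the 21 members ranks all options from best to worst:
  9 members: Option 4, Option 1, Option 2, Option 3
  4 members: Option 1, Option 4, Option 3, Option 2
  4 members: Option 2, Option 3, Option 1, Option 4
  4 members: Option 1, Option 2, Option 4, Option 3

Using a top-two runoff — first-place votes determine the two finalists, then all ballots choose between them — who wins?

Option 1

Round 1 first-place votes: Option 1 8, Option 2 4, Option 3 0, Option 4 9. Option 4 and Option 1 advance.
Runoff: Option 4 is ranked above Option 1 on 9 ballots, Option 1 above Option 4 on 12.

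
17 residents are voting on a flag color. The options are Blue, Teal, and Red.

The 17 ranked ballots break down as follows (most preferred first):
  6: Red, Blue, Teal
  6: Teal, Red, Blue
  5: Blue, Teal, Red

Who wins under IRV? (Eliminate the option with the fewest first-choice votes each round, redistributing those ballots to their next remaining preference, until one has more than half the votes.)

Round 1: Blue 5, Teal 6, Red 6. Blue eliminated.
Round 2: Teal 11, Red 6. Teal has a majority (≥9).

Teal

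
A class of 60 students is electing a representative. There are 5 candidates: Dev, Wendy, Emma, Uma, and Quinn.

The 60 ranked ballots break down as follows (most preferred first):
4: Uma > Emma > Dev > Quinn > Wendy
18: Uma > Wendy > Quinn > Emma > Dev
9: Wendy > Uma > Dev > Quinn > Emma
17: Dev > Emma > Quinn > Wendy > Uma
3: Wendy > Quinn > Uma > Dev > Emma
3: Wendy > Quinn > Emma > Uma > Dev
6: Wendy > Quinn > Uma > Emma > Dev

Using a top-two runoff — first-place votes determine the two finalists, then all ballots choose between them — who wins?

Round 1 first-place votes: Dev 17, Wendy 21, Emma 0, Uma 22, Quinn 0. Uma and Wendy advance.
Runoff: Uma is ranked above Wendy on 22 ballots, Wendy above Uma on 38.

Wendy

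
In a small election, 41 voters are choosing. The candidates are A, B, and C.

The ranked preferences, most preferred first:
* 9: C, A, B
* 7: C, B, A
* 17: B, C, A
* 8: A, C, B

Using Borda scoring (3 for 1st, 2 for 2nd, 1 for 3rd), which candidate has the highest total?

C

A: 9×2 + 7×1 + 17×1 + 8×3 = 66
B: 9×1 + 7×2 + 17×3 + 8×1 = 82
C: 9×3 + 7×3 + 17×2 + 8×2 = 98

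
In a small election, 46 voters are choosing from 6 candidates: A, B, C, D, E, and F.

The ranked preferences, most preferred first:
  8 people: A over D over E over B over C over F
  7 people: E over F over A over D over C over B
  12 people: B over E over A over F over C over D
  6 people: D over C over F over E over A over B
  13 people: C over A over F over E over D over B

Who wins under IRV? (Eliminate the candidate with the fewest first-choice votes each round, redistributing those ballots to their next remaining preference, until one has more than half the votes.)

Round 1: A 8, B 12, C 13, D 6, E 7, F 0. F eliminated.
Round 2: A 8, B 12, C 13, D 6, E 7. D eliminated.
Round 3: A 8, B 12, C 19, E 7. E eliminated.
Round 4: A 15, B 12, C 19. B eliminated.
Round 5: A 27, C 19. A has a majority (≥24).

A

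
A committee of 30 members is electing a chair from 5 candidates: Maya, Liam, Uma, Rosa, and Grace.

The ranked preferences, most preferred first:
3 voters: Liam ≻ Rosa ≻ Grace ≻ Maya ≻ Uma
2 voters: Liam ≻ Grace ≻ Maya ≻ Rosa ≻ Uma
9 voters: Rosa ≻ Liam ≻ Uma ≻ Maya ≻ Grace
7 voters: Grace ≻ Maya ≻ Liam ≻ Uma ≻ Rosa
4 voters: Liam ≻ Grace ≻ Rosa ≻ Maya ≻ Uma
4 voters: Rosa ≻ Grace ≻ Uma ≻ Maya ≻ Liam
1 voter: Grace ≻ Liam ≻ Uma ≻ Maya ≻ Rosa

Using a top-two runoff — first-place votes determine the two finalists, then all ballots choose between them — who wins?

Liam

Round 1 first-place votes: Maya 0, Liam 9, Uma 0, Rosa 13, Grace 8. Rosa and Liam advance.
Runoff: Rosa is ranked above Liam on 13 ballots, Liam above Rosa on 17.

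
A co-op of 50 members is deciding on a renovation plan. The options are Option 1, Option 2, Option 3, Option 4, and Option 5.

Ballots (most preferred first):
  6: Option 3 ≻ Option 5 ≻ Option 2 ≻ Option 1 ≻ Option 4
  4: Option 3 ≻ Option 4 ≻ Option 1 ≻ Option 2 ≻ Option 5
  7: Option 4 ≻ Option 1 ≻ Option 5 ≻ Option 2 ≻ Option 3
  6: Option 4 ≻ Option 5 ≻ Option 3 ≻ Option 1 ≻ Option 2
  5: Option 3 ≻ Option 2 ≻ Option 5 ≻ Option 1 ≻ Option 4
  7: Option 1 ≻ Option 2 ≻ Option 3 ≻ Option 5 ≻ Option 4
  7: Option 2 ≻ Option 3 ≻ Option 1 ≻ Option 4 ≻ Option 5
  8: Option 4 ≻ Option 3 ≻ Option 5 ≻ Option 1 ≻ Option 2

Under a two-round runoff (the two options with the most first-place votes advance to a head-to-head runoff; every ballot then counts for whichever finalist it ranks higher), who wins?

Round 1 first-place votes: Option 1 7, Option 2 7, Option 3 15, Option 4 21, Option 5 0. Option 4 and Option 3 advance.
Runoff: Option 4 is ranked above Option 3 on 21 ballots, Option 3 above Option 4 on 29.

Option 3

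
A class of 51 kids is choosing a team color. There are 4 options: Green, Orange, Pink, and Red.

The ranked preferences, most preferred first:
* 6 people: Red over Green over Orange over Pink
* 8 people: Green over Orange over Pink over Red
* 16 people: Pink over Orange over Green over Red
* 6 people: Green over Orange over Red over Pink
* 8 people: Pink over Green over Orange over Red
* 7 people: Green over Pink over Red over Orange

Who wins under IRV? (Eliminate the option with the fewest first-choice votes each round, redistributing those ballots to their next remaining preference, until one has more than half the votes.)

Green

Round 1: Green 21, Orange 0, Pink 24, Red 6. Orange eliminated.
Round 2: Green 21, Pink 24, Red 6. Red eliminated.
Round 3: Green 27, Pink 24. Green has a majority (≥26).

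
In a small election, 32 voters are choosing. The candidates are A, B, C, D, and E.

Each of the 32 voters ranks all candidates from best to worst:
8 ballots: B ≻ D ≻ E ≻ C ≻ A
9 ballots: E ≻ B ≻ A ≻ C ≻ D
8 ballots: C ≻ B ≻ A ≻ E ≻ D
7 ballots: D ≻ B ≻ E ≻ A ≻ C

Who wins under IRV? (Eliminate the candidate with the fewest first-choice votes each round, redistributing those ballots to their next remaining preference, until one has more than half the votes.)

Round 1: A 0, B 8, C 8, D 7, E 9. A eliminated.
Round 2: B 8, C 8, D 7, E 9. D eliminated.
Round 3: B 15, C 8, E 9. C eliminated.
Round 4: B 23, E 9. B has a majority (≥17).

B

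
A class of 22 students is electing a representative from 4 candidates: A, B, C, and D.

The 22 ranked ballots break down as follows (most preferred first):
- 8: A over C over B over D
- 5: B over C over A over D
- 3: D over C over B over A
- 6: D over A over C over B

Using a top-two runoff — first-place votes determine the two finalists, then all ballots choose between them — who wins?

Round 1 first-place votes: A 8, B 5, C 0, D 9. D and A advance.
Runoff: D is ranked above A on 9 ballots, A above D on 13.

A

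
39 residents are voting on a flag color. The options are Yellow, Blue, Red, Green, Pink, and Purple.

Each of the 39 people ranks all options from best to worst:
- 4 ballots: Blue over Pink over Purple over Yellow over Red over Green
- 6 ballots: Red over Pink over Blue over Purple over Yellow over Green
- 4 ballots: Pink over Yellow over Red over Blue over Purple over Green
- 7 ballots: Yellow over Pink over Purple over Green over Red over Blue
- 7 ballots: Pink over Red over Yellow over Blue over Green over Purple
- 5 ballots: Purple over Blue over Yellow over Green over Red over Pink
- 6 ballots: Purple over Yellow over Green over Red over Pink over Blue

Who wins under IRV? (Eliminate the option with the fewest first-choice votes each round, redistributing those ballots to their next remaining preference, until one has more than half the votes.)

Pink

Round 1: Yellow 7, Blue 4, Red 6, Green 0, Pink 11, Purple 11. Green eliminated.
Round 2: Yellow 7, Blue 4, Red 6, Pink 11, Purple 11. Blue eliminated.
Round 3: Yellow 7, Red 6, Pink 15, Purple 11. Red eliminated.
Round 4: Yellow 7, Pink 21, Purple 11. Pink has a majority (≥20).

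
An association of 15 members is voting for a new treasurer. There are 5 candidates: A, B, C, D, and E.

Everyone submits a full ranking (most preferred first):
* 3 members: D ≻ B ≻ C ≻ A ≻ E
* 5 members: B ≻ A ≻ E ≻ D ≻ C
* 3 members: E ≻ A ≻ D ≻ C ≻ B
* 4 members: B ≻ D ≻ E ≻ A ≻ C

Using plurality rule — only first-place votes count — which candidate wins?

First-place votes: A 0, B 9, C 0, D 3, E 3.

B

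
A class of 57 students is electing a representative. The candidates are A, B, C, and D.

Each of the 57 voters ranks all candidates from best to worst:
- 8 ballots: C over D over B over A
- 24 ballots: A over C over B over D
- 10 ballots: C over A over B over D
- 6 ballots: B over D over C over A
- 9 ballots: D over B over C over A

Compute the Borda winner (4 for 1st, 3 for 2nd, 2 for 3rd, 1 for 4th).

C

A: 8×1 + 24×4 + 10×3 + 6×1 + 9×1 = 149
B: 8×2 + 24×2 + 10×2 + 6×4 + 9×3 = 135
C: 8×4 + 24×3 + 10×4 + 6×2 + 9×2 = 174
D: 8×3 + 24×1 + 10×1 + 6×3 + 9×4 = 112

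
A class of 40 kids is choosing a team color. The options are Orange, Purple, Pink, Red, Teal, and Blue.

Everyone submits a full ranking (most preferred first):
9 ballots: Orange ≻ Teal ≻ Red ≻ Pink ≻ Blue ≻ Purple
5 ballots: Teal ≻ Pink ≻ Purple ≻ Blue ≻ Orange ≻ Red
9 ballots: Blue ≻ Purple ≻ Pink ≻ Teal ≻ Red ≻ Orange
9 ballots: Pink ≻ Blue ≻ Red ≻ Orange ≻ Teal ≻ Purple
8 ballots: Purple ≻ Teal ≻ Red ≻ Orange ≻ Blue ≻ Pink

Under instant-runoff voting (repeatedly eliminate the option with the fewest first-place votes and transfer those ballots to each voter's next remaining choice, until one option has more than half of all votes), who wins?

Round 1: Orange 9, Purple 8, Pink 9, Red 0, Teal 5, Blue 9. Red eliminated.
Round 2: Orange 9, Purple 8, Pink 9, Teal 5, Blue 9. Teal eliminated.
Round 3: Orange 9, Purple 8, Pink 14, Blue 9. Purple eliminated.
Round 4: Orange 17, Pink 14, Blue 9. Blue eliminated.
Round 5: Orange 17, Pink 23. Pink has a majority (≥21).

Pink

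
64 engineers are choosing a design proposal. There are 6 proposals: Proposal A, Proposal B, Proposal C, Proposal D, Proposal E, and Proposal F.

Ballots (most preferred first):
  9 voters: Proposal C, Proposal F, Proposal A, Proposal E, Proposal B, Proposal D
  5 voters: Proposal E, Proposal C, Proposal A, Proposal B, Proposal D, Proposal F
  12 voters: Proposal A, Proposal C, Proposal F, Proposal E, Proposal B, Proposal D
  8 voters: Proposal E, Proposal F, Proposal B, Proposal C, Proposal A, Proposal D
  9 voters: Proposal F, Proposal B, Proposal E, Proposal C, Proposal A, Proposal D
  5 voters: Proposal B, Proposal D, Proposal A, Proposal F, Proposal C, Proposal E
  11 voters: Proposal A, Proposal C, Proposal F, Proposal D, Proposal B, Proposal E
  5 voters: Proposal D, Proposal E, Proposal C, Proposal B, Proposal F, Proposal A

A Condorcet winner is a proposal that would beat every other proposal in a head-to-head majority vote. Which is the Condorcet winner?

Proposal C

Proposal C vs Proposal A: 36–28
Proposal C vs Proposal B: 42–22
Proposal C vs Proposal D: 54–10
Proposal C vs Proposal E: 37–27
Proposal C vs Proposal F: 42–22
Proposal C beats every other proposal.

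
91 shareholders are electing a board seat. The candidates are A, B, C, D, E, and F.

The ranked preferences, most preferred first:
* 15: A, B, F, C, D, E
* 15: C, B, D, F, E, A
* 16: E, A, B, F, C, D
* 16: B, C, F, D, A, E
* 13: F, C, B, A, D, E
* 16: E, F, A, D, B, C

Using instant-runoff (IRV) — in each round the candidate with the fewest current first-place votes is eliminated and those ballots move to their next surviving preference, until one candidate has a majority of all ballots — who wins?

B

Round 1: A 15, B 16, C 15, D 0, E 32, F 13. D eliminated.
Round 2: A 15, B 16, C 15, E 32, F 13. F eliminated.
Round 3: A 15, B 16, C 28, E 32. A eliminated.
Round 4: B 31, C 28, E 32. C eliminated.
Round 5: B 59, E 32. B has a majority (≥46).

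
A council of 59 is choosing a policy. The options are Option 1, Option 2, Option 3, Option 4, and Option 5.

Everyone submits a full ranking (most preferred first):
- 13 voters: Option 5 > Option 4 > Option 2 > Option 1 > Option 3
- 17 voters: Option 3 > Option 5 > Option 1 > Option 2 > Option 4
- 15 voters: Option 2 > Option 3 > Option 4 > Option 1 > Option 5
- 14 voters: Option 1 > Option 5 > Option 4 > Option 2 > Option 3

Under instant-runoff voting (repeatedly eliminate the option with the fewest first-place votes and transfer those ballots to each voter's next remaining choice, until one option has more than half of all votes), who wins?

Round 1: Option 1 14, Option 2 15, Option 3 17, Option 4 0, Option 5 13. Option 4 eliminated.
Round 2: Option 1 14, Option 2 15, Option 3 17, Option 5 13. Option 5 eliminated.
Round 3: Option 1 14, Option 2 28, Option 3 17. Option 1 eliminated.
Round 4: Option 2 42, Option 3 17. Option 2 has a majority (≥30).

Option 2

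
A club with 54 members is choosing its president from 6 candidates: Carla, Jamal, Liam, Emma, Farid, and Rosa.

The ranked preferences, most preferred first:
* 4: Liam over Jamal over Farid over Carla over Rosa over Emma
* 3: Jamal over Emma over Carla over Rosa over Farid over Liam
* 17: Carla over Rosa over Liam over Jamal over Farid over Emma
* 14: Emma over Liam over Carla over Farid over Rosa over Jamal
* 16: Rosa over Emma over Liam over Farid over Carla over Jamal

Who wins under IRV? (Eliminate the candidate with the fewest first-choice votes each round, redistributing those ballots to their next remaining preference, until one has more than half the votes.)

Emma

Round 1: Carla 17, Jamal 3, Liam 4, Emma 14, Farid 0, Rosa 16. Farid eliminated.
Round 2: Carla 17, Jamal 3, Liam 4, Emma 14, Rosa 16. Jamal eliminated.
Round 3: Carla 17, Liam 4, Emma 17, Rosa 16. Liam eliminated.
Round 4: Carla 21, Emma 17, Rosa 16. Rosa eliminated.
Round 5: Carla 21, Emma 33. Emma has a majority (≥28).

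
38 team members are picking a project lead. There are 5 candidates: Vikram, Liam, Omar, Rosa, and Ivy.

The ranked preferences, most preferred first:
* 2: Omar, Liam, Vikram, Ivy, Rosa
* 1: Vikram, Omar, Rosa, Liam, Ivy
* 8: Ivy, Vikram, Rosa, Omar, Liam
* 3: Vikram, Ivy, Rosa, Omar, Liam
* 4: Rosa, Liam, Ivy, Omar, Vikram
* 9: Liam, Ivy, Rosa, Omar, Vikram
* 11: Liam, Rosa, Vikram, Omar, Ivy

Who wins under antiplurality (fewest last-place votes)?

Last-place votes: Vikram 13, Liam 11, Omar 0, Rosa 2, Ivy 12.

Omar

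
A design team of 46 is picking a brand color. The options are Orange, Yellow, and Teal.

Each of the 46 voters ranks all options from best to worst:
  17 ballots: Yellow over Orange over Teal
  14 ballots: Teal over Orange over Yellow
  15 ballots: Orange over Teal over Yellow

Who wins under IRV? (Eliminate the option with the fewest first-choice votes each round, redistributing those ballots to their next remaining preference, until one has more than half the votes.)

Orange

Round 1: Orange 15, Yellow 17, Teal 14. Teal eliminated.
Round 2: Orange 29, Yellow 17. Orange has a majority (≥24).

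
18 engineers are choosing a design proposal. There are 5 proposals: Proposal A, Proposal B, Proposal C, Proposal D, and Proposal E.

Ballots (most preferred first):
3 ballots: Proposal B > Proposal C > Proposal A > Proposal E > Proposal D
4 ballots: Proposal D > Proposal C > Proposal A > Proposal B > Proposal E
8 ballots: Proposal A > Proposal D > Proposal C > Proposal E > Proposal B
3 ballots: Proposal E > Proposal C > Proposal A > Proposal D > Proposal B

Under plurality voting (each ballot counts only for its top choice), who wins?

Proposal A

First-place votes: Proposal A 8, Proposal B 3, Proposal C 0, Proposal D 4, Proposal E 3.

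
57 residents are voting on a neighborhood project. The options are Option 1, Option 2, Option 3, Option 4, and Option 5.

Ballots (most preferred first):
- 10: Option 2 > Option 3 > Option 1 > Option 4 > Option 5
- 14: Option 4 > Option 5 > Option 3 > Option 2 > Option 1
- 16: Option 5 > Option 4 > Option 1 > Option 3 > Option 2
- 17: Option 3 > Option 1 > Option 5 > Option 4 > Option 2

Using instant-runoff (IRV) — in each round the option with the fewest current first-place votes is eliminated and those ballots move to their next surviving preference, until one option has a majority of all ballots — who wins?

Round 1: Option 1 0, Option 2 10, Option 3 17, Option 4 14, Option 5 16. Option 1 eliminated.
Round 2: Option 2 10, Option 3 17, Option 4 14, Option 5 16. Option 2 eliminated.
Round 3: Option 3 27, Option 4 14, Option 5 16. Option 4 eliminated.
Round 4: Option 3 27, Option 5 30. Option 5 has a majority (≥29).

Option 5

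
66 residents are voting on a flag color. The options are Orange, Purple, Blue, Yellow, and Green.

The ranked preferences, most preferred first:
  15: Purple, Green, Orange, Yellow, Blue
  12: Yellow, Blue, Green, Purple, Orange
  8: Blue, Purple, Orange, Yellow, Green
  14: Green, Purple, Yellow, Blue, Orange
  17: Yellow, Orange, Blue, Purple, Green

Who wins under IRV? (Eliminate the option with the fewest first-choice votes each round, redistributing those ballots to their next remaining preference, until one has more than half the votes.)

Round 1: Orange 0, Purple 15, Blue 8, Yellow 29, Green 14. Orange eliminated.
Round 2: Purple 15, Blue 8, Yellow 29, Green 14. Blue eliminated.
Round 3: Purple 23, Yellow 29, Green 14. Green eliminated.
Round 4: Purple 37, Yellow 29. Purple has a majority (≥34).

Purple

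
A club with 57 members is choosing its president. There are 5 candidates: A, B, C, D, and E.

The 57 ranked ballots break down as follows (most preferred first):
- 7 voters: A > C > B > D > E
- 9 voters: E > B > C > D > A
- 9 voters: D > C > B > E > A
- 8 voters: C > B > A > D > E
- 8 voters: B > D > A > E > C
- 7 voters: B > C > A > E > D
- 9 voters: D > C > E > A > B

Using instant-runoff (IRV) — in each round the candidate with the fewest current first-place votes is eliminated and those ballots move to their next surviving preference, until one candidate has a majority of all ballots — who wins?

Round 1: A 7, B 15, C 8, D 18, E 9. A eliminated.
Round 2: B 15, C 15, D 18, E 9. E eliminated.
Round 3: B 24, C 15, D 18. C eliminated.
Round 4: B 39, D 18. B has a majority (≥29).

B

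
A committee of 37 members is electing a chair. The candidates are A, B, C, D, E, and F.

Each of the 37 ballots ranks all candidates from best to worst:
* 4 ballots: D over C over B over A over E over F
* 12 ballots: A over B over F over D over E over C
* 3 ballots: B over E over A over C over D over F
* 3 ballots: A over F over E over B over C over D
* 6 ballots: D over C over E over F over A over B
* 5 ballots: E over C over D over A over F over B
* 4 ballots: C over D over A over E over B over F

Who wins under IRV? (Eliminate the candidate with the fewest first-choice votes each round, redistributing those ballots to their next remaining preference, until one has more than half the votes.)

Round 1: A 15, B 3, C 4, D 10, E 5, F 0. F eliminated.
Round 2: A 15, B 3, C 4, D 10, E 5. B eliminated.
Round 3: A 15, C 4, D 10, E 8. C eliminated.
Round 4: A 15, D 14, E 8. E eliminated.
Round 5: A 18, D 19. D has a majority (≥19).

D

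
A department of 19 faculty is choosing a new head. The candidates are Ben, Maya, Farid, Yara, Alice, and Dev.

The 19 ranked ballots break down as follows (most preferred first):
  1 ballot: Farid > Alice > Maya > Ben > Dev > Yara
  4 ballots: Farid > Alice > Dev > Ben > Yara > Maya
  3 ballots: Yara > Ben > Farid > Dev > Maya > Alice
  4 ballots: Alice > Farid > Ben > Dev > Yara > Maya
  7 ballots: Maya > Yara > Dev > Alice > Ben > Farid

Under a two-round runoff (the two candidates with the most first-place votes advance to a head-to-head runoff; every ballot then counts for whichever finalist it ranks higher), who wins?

Farid

Round 1 first-place votes: Ben 0, Maya 7, Farid 5, Yara 3, Alice 4, Dev 0. Maya and Farid advance.
Runoff: Maya is ranked above Farid on 7 ballots, Farid above Maya on 12.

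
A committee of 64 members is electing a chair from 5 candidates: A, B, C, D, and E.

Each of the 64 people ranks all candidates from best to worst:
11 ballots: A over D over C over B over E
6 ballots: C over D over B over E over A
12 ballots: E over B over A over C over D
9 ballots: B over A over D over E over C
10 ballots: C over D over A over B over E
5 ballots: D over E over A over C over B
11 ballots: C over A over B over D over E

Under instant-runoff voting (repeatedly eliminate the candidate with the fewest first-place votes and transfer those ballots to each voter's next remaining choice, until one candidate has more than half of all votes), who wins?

A

Round 1: A 11, B 9, C 27, D 5, E 12. D eliminated.
Round 2: A 11, B 9, C 27, E 17. B eliminated.
Round 3: A 20, C 27, E 17. E eliminated.
Round 4: A 37, C 27. A has a majority (≥33).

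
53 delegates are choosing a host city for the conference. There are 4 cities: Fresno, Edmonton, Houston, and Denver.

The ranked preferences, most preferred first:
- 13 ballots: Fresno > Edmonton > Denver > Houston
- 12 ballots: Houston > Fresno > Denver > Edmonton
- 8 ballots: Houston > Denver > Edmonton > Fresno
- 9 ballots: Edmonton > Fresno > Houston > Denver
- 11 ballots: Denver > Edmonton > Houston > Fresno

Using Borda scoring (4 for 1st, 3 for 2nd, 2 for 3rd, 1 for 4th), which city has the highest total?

Edmonton

Fresno: 13×4 + 12×3 + 8×1 + 9×3 + 11×1 = 134
Edmonton: 13×3 + 12×1 + 8×2 + 9×4 + 11×3 = 136
Houston: 13×1 + 12×4 + 8×4 + 9×2 + 11×2 = 133
Denver: 13×2 + 12×2 + 8×3 + 9×1 + 11×4 = 127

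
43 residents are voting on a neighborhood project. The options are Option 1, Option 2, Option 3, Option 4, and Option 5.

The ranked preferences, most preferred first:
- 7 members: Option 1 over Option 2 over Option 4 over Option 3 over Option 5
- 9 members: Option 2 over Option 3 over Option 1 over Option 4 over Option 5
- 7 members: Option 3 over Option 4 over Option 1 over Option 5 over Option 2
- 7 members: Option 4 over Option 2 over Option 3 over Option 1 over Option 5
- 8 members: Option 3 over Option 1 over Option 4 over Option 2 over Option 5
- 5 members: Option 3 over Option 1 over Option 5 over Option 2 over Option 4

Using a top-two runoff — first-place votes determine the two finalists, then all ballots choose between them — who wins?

Round 1 first-place votes: Option 1 7, Option 2 9, Option 3 20, Option 4 7, Option 5 0. Option 3 and Option 2 advance.
Runoff: Option 3 is ranked above Option 2 on 20 ballots, Option 2 above Option 3 on 23.

Option 2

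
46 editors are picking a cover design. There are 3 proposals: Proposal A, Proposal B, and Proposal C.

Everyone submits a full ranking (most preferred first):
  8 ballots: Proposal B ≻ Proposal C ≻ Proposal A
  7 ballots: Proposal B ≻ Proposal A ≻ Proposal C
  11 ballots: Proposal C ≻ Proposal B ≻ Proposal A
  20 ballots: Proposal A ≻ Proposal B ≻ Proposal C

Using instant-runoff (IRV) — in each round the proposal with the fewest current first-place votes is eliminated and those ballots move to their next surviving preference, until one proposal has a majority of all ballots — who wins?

Proposal B

Round 1: Proposal A 20, Proposal B 15, Proposal C 11. Proposal C eliminated.
Round 2: Proposal A 20, Proposal B 26. Proposal B has a majority (≥24).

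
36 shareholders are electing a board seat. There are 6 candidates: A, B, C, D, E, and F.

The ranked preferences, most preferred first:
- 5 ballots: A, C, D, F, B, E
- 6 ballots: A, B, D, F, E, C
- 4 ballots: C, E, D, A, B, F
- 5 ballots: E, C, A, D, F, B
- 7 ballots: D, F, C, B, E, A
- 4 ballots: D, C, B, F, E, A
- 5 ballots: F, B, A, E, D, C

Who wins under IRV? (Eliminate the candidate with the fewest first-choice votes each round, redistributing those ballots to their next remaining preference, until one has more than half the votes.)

Round 1: A 11, B 0, C 4, D 11, E 5, F 5. B eliminated.
Round 2: A 11, C 4, D 11, E 5, F 5. C eliminated.
Round 3: A 11, D 11, E 9, F 5. F eliminated.
Round 4: A 16, D 11, E 9. E eliminated.
Round 5: A 21, D 15. A has a majority (≥19).

A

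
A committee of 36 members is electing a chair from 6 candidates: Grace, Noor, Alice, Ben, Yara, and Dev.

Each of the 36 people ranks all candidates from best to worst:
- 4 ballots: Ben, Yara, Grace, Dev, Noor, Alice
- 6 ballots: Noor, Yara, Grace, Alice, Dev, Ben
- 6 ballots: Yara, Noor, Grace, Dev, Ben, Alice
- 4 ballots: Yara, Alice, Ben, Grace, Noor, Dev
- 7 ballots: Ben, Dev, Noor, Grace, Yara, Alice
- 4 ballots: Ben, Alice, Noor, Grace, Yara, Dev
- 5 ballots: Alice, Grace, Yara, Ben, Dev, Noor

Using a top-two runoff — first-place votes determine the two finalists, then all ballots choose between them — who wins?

Round 1 first-place votes: Grace 0, Noor 6, Alice 5, Ben 15, Yara 10, Dev 0. Ben and Yara advance.
Runoff: Ben is ranked above Yara on 15 ballots, Yara above Ben on 21.

Yara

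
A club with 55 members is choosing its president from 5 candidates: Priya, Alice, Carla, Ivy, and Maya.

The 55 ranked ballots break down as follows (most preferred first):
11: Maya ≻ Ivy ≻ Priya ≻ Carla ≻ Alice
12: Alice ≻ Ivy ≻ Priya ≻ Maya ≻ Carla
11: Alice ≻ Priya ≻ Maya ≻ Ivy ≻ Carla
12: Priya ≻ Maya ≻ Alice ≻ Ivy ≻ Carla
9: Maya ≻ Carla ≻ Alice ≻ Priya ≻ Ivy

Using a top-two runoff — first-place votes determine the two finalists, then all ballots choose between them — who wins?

Maya

Round 1 first-place votes: Priya 12, Alice 23, Carla 0, Ivy 0, Maya 20. Alice and Maya advance.
Runoff: Alice is ranked above Maya on 23 ballots, Maya above Alice on 32.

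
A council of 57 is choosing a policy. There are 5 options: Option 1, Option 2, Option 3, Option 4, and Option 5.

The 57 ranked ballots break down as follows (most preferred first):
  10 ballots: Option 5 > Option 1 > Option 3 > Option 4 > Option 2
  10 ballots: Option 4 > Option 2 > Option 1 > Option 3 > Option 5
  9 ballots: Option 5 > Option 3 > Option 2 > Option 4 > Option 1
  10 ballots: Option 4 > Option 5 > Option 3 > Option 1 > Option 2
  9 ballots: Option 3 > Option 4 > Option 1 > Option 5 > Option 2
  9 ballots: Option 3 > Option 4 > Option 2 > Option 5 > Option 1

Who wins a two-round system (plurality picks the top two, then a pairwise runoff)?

Round 1 first-place votes: Option 1 0, Option 2 0, Option 3 18, Option 4 20, Option 5 19. Option 4 and Option 5 advance.
Runoff: Option 4 is ranked above Option 5 on 38 ballots, Option 5 above Option 4 on 19.

Option 4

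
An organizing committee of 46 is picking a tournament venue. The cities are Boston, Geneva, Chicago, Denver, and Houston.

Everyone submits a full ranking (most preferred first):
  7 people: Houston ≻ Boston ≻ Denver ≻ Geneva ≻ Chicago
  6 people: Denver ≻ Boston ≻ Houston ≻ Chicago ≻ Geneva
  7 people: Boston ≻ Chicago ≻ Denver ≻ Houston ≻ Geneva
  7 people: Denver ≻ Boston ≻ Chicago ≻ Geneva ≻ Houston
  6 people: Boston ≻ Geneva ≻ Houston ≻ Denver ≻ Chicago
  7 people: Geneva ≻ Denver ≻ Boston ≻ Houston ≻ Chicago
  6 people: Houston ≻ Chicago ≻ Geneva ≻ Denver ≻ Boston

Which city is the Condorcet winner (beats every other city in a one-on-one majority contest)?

Denver vs Boston: 26–20
Denver vs Geneva: 27–19
Denver vs Chicago: 33–13
Denver vs Houston: 27–19
Denver beats every other city.

Denver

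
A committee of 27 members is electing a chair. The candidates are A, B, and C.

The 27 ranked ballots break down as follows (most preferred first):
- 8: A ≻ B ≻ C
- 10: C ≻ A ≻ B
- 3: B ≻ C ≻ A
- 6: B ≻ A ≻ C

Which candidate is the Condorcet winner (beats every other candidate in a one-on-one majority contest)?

A

A vs B: 18–9
A vs C: 14–13
A beats every other candidate.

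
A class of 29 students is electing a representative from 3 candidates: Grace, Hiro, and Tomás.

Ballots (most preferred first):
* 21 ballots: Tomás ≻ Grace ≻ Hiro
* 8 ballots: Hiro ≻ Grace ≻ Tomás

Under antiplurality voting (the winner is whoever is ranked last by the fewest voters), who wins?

Last-place votes: Grace 0, Hiro 21, Tomás 8.

Grace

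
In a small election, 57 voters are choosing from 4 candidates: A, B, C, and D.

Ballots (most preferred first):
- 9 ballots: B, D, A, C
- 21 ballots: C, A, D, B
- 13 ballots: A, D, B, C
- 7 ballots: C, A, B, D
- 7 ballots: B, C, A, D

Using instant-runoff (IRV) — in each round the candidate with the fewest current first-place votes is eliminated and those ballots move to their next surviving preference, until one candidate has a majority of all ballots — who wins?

Round 1: A 13, B 16, C 28, D 0. D eliminated.
Round 2: A 13, B 16, C 28. A eliminated.
Round 3: B 29, C 28. B has a majority (≥29).

B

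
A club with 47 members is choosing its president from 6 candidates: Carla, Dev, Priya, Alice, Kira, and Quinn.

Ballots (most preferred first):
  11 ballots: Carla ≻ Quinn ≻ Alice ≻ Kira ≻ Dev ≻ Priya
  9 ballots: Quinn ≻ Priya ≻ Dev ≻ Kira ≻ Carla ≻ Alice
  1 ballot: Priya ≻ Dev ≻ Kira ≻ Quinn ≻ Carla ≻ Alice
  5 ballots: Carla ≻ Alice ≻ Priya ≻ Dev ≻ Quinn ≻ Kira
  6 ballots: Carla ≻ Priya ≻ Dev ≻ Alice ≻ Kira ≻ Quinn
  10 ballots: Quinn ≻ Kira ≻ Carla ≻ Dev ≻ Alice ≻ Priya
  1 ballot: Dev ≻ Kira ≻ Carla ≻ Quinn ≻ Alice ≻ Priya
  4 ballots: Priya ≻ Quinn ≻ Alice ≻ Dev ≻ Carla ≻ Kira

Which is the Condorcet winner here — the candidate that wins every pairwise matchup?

Quinn

Quinn vs Carla: 24–23
Quinn vs Dev: 34–13
Quinn vs Priya: 31–16
Quinn vs Alice: 36–11
Quinn vs Kira: 39–8
Quinn beats every other candidate.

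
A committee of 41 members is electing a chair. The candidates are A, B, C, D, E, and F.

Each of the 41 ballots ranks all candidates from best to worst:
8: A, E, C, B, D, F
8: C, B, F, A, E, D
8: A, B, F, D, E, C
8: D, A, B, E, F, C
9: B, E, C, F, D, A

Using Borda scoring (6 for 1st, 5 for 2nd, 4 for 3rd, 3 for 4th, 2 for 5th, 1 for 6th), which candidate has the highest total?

A: 8×6 + 8×3 + 8×6 + 8×5 + 9×1 = 169
B: 8×3 + 8×5 + 8×5 + 8×4 + 9×6 = 190
C: 8×4 + 8×6 + 8×1 + 8×1 + 9×4 = 132
D: 8×2 + 8×1 + 8×3 + 8×6 + 9×2 = 114
E: 8×5 + 8×2 + 8×2 + 8×3 + 9×5 = 141
F: 8×1 + 8×4 + 8×4 + 8×2 + 9×3 = 115

B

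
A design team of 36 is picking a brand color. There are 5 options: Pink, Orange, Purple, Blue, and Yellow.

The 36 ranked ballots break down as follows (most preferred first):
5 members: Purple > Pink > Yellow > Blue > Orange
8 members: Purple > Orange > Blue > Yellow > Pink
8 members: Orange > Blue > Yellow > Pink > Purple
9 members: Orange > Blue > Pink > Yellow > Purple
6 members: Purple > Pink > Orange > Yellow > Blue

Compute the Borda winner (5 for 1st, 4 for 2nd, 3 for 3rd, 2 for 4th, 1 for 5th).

Pink: 5×4 + 8×1 + 8×2 + 9×3 + 6×4 = 95
Orange: 5×1 + 8×4 + 8×5 + 9×5 + 6×3 = 140
Purple: 5×5 + 8×5 + 8×1 + 9×1 + 6×5 = 112
Blue: 5×2 + 8×3 + 8×4 + 9×4 + 6×1 = 108
Yellow: 5×3 + 8×2 + 8×3 + 9×2 + 6×2 = 85

Orange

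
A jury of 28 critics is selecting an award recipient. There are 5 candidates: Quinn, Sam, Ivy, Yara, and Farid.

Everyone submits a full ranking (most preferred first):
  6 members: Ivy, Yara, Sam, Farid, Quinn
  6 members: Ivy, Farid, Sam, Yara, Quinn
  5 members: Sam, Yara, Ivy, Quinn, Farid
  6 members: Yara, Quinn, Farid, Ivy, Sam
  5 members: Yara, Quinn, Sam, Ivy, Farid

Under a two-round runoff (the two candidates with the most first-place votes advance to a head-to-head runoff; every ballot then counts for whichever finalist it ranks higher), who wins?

Round 1 first-place votes: Quinn 0, Sam 5, Ivy 12, Yara 11, Farid 0. Ivy and Yara advance.
Runoff: Ivy is ranked above Yara on 12 ballots, Yara above Ivy on 16.

Yara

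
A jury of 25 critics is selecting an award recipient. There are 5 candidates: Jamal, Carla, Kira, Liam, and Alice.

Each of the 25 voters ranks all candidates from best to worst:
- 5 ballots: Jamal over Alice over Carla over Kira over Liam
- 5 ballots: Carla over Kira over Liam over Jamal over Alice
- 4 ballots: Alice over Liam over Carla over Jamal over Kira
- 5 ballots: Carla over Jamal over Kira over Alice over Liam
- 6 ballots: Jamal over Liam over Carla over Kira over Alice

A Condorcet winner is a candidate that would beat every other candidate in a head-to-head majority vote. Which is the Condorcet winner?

Carla vs Jamal: 14–11
Carla vs Kira: 25–0
Carla vs Liam: 15–10
Carla vs Alice: 16–9
Carla beats every other candidate.

Carla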